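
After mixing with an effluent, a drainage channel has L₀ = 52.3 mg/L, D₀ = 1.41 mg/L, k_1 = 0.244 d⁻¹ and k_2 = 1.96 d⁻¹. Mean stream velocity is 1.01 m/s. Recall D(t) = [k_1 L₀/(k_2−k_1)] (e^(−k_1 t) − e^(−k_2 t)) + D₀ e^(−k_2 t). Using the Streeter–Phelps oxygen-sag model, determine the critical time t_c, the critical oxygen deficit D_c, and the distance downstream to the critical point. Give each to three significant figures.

With k_2/k_1 = 8.033 and 1 − D₀(k_2−k_1)/(k_1 L₀) = 0.8104,
t_c = ln(8.033 × 0.8104) / (1.96 − 0.244) = ln(6.510) / 1.716 = 1.873/1.716 = 1.092 d.
D_c = (k_1/k_2) L₀ e^(−k_1 t_c) = (0.244/1.96) × 52.3 × e^(−0.244×1.092) = 0.1245 × 52.3 × 0.7662 = 4.988 mg/L.
x_c = v t_c = 1.01 m/s × 1.092 d × 86400 s/d = 95260 m ≈ 95.3 km.

t_c ≈ 1.09 d; D_c ≈ 4.99 mg/L; x_c ≈ 95.3 km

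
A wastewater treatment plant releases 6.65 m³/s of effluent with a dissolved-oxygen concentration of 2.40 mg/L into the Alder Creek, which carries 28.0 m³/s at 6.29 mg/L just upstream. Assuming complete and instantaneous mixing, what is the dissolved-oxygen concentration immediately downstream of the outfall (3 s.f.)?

Flow-weighted mixing: C = (Q_r C_r + Q_w C_w)/(Q_r + Q_w)
= (28.0×6.29 + 6.65×2.40)/(28.0 + 6.65) = 192.1/34.65 = 5.543 mg/L.

5.54 mg/L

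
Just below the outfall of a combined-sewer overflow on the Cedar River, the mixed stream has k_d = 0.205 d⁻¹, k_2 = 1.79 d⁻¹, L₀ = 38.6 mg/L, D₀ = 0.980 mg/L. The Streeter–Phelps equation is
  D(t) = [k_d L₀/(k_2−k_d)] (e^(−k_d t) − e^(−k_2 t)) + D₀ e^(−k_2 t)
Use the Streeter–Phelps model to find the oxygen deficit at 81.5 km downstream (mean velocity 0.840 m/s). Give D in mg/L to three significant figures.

D ≈ 3.43 mg/L

Travel time t = x/v = 81.5 km / (0.840 m/s) = 81500 m / 0.840 m/s = 97020 s = 1.123 d.
k_d L₀/(k_2−k_d) = 0.205×38.6/(1.79−0.205) = 7.913/1.585 = 4.992 mg/L.
e^(−k_d t) = e^(−0.205×1.123) = 0.7944; e^(−k_2 t) = e^(−1.79×1.123) = 0.1340.
D = 4.992 × (0.7944 − 0.1340) + 0.980 × 0.1340 = 3.297 + 0.1313 = 3.428 mg/L.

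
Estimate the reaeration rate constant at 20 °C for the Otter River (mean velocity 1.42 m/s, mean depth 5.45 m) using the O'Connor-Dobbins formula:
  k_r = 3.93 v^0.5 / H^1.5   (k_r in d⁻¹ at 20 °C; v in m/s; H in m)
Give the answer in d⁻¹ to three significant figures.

k_r = 3.93 × 1.42^0.5 / 5.45^1.5 = 3.93 × 1.192 / 12.72 = 0.3681 d⁻¹.

k_r ≈ 0.368 d⁻¹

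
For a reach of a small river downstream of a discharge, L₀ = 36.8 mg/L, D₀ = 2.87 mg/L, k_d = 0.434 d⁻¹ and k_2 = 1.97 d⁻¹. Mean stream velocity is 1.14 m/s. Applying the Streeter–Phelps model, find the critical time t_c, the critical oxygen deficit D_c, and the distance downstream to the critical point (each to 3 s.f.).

t_c ≈ 0.775 d; D_c ≈ 5.79 mg/L; x_c ≈ 76.3 km

At the critical point dD/dt = 0, so k_d L₀ e^(−k_d t) = k_2 D. Substituting D(t) from the Streeter–Phelps equation and solving for t gives
t_c = ln[(k_2/k_d)(1 − D₀(k_2−k_d)/(k_d L₀))] / (k_2−k_d).
Here k_2−k_d = 1.536 d⁻¹ and 1 − D₀(k_2−k_d)/(k_d L₀) = 1 − 2.87×1.536/(0.434×36.8) = 0.7240, so
t_c = ln(4.539 × 0.7240) / 1.536 = 1.190 / 1.536 = 0.7746 d.
D_c = (k_d/k_2) L₀ e^(−k_d t_c) = (0.434/1.97) × 36.8 × e^(−0.434×0.7746) = 0.2203 × 36.8 × 0.7145 = 5.793 mg/L.
x_c = v t_c = 1.14 m/s × 0.7746 d × 86400 s/d = 76290 m ≈ 76.3 km.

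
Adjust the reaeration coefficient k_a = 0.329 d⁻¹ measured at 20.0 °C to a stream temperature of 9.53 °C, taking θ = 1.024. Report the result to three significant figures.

k_a ≈ 0.257 d⁻¹

k_a(T₂) = k_a(T₁) · θ^(T₂−T₁) = 0.329 × 1.024^(9.53−20.0)
= 0.329 × 1.024^-10.5 = 0.329 × 0.7801 = 0.2567 d⁻¹.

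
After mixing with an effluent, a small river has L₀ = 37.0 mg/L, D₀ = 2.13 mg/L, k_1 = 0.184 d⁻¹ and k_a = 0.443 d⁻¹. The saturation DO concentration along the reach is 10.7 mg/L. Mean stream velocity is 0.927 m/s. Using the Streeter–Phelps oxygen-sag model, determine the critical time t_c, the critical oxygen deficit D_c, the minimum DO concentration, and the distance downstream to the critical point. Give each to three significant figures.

t_c ≈ 3.07 d; D_c ≈ 8.74 mg/L; min DO ≈ 1.96 mg/L; x_c ≈ 246 km

t_c = [1/(k_a−k_1)] ln[(k_a/k_1)(1 − D₀(k_a−k_1)/(k_1 L₀))]
= [1/(0.443−0.184)] ln[(0.443/0.184)(1 − 2.13×0.2590/(0.184×37.0))]
= (1/0.2590) ln[2.408 × 0.9190] = 3.861 × ln(2.213) = 3.861 × 0.7941 = 3.066 d.
L(t_c) = L₀ e^(−k_1 t_c) = 37.0 × 0.5688 = 21.05 mg/L, and at the critical point k_a D_c = k_1 L, so D_c = (0.184/0.443) × 21.05 = 8.742 mg/L.
Minimum DO = C_s − D_c = 10.7 − 8.742 = 1.958 mg/L.
x_c = v t_c = 0.927 m/s × 3.066 d × 86400 s/d = 245600 m ≈ 246 km.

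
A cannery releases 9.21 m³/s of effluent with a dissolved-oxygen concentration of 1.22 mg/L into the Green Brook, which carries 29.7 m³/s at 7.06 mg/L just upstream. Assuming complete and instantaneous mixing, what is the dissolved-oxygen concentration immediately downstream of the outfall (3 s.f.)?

Flow-weighted mixing: C = (Q_r C_r + Q_w C_w)/(Q_r + Q_w)
= (29.7×7.06 + 9.21×1.22)/(29.7 + 9.21) = 220.9/38.91 = 5.678 mg/L.

5.68 mg/L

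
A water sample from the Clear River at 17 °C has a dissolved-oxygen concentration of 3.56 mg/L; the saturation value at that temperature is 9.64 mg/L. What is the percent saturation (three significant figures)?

36.9 % saturation

% saturation = C/C_s × 100 = 3.56/9.64 × 100 = 36.9 %.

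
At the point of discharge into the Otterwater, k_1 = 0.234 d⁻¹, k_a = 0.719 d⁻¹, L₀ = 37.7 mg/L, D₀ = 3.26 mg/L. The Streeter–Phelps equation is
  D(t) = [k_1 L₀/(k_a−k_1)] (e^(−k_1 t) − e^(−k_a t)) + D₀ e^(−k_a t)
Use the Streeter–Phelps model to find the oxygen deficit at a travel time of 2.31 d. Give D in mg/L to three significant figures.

D ≈ 7.76 mg/L

k_1 L₀/(k_a−k_1) = 0.234×37.7/(0.719−0.234) = 8.822/0.4850 = 18.19 mg/L.
e^(−k_1 t) = e^(−0.234×2.310) = 0.5824; e^(−k_a t) = e^(−0.719×2.310) = 0.1900.
D = 18.19 × (0.5824 − 0.1900) + 3.26 × 0.1900 = 7.139 + 0.6193 = 7.758 mg/L.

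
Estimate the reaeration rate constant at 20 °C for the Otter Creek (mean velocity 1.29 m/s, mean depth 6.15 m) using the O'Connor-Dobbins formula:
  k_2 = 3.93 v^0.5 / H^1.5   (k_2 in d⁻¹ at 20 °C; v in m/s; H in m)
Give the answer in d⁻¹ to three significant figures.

k_2 ≈ 0.293 d⁻¹

k_2 = 3.93 × 1.29^0.5 / 6.15^1.5 = 3.93 × 1.136 / 15.25 = 0.2927 d⁻¹.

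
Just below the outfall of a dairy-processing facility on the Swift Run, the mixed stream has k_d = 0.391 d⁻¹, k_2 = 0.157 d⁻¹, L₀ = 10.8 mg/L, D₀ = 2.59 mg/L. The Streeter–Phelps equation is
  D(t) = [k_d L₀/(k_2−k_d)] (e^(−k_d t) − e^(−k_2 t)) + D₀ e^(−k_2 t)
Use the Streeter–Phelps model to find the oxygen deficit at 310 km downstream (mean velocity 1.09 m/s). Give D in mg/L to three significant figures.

Travel time t = x/v = 310 km / (1.09 m/s) = 310000 m / 1.09 m/s = 284400 s = 3.292 d.
k_d L₀/(k_2−k_d) = 0.391×10.8/(0.157−0.391) = 4.223/-0.2340 = -18.05 mg/L.
e^(−k_d t) = e^(−0.391×3.292) = 0.2761; e^(−k_2 t) = e^(−0.157×3.292) = 0.5964.
D = -18.05 × (0.2761 − 0.5964) + 2.59 × 0.5964 = 5.781 + 1.545 = 7.326 mg/L.

D ≈ 7.33 mg/L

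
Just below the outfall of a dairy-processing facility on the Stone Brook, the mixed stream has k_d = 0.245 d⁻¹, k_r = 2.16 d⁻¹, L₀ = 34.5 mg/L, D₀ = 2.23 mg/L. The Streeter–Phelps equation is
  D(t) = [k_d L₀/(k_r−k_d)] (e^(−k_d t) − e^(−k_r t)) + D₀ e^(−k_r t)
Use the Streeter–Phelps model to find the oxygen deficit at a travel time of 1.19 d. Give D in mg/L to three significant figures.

D ≈ 3.13 mg/L

k_d L₀/(k_r−k_d) = 0.245×34.5/(2.16−0.245) = 8.453/1.915 = 4.414 mg/L.
e^(−k_d t) = e^(−0.245×1.190) = 0.7471; e^(−k_r t) = e^(−2.16×1.190) = 0.07650.
D = 4.414 × (0.7471 − 0.07650) + 2.23 × 0.07650 = 2.960 + 0.1706 = 3.131 mg/L.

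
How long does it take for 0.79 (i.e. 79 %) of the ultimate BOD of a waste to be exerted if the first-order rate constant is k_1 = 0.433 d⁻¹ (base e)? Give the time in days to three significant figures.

t ≈ 3.60 d

y/L₀ = 1 − e^(−k_1 t) = 0.79 ⇒ e^(−k_1 t) = 0.210
t = −ln(0.210) / 0.433 = 1.561 / 0.433 = 3.604 d.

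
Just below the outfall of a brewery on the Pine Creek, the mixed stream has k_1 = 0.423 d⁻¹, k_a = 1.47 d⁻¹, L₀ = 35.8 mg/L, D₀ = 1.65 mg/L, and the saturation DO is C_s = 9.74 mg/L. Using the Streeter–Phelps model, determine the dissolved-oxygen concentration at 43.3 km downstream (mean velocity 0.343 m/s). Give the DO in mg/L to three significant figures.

Travel time t = x/v = 43.3 km / (0.343 m/s) = 43300 m / 0.343 m/s = 126200 s = 1.461 d.
k_1 L₀/(k_a−k_1) = 0.423×35.8/(1.47−0.423) = 15.14/1.047 = 14.46 mg/L.
e^(−k_1 t) = e^(−0.423×1.461) = 0.5390; e^(−k_a t) = e^(−1.47×1.461) = 0.1167.
D = 14.46 × (0.5390 − 0.1167) + 1.65 × 0.1167 = 6.107 + 0.1926 = 6.300 mg/L.
DO = C_s − D = 9.74 − 6.300 = 3.440 mg/L.

DO ≈ 3.44 mg/L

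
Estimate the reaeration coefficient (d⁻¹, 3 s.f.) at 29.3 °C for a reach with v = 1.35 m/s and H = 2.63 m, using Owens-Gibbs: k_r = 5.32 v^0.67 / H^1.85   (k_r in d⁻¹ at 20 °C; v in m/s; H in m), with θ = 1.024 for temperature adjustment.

k_r(20) = 5.32 × 1.35^0.67 / 2.63^1.85 = 5.32 × 1.223 / 5.983 = 1.087 d⁻¹.
k_r(29.3) = 1.087 × 1.024^(29.3−20) = 1.087 × 1.247 = 1.356 d⁻¹.

k_r ≈ 1.36 d⁻¹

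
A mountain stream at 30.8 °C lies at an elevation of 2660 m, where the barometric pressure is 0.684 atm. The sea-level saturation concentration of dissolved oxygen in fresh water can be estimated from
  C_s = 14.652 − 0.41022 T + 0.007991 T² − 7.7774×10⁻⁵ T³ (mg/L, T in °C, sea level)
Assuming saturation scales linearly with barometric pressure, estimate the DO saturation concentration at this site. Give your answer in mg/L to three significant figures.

C_s ≈ 5.01 mg/L

At sea level: C_s = 14.652 − 0.41022×30.8 + 0.007991×30.8² − 7.7774×10⁻⁵×30.8³ = 7.325 mg/L.
Pressure correction: C_s' = 7.325 × 0.684 = 5.011 mg/L.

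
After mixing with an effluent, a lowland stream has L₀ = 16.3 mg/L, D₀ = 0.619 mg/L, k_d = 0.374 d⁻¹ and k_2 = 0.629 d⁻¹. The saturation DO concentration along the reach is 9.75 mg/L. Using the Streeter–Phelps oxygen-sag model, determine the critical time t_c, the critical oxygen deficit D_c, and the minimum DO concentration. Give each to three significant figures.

At the critical point dD/dt = 0, so k_d L₀ e^(−k_d t) = k_2 D. Substituting D(t) from the Streeter–Phelps equation and solving for t gives
t_c = ln[(k_2/k_d)(1 − D₀(k_2−k_d)/(k_d L₀))] / (k_2−k_d).
Here k_2−k_d = 0.2550 d⁻¹ and 1 − D₀(k_2−k_d)/(k_d L₀) = 1 − 0.619×0.2550/(0.374×16.3) = 0.9741, so
t_c = ln(1.682 × 0.9741) / 0.2550 = 0.4936 / 0.2550 = 1.936 d.
D_c = (k_d/k_2) L₀ e^(−k_d t_c) = (0.374/0.629) × 16.3 × e^(−0.374×1.936) = 0.5946 × 16.3 × 0.4848 = 4.699 mg/L.
Minimum DO = C_s − D_c = 9.75 − 4.699 = 5.051 mg/L.

t_c ≈ 1.94 d; D_c ≈ 4.70 mg/L; min DO ≈ 5.05 mg/L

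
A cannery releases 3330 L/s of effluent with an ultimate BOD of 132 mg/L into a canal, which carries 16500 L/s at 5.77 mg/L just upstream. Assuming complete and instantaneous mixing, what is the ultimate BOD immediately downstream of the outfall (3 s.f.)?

Flow-weighted mixing: C = (Q_r C_r + Q_w C_w)/(Q_r + Q_w)
= (16500×5.77 + 3330×132)/(16500 + 3330) = 534800/19830 = 26.97 mg/L.

27.0 mg/L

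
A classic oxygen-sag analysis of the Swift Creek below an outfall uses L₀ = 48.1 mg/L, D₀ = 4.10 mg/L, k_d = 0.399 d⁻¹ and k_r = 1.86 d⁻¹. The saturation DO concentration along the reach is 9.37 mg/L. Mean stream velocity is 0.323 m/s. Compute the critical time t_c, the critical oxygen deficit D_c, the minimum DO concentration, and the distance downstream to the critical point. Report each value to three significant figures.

t_c ≈ 0.798 d; D_c ≈ 7.51 mg/L; min DO ≈ 1.86 mg/L; x_c ≈ 22.3 km

t_c = [1/(k_r−k_d)] ln[(k_r/k_d)(1 − D₀(k_r−k_d)/(k_d L₀))]
= [1/(1.86−0.399)] ln[(1.86/0.399)(1 − 4.10×1.461/(0.399×48.1))]
= (1/1.461) ln[4.662 × 0.6879] = 0.6845 × ln(3.207) = 0.6845 × 1.165 = 0.7976 d.
L(t_c) = L₀ e^(−k_d t_c) = 48.1 × 0.7274 = 34.99 mg/L, and at the critical point k_r D_c = k_d L, so D_c = (0.399/1.86) × 34.99 = 7.506 mg/L.
Minimum DO = C_s − D_c = 9.37 − 7.506 = 1.864 mg/L.
x_c = v t_c = 0.323 m/s × 0.7976 d × 86400 s/d = 22260 m ≈ 22.3 km.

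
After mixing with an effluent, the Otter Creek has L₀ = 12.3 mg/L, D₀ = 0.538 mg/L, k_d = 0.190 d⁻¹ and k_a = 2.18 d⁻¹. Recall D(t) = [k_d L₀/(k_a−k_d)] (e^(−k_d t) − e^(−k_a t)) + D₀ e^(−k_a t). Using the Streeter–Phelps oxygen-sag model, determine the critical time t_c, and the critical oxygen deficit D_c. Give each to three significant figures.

t_c = [1/(k_a−k_d)] ln[(k_a/k_d)(1 − D₀(k_a−k_d)/(k_d L₀))]
= [1/(2.18−0.190)] ln[(2.18/0.190)(1 − 0.538×1.990/(0.190×12.3))]
= (1/1.990) ln[11.47 × 0.5419] = 0.5025 × ln(6.217) = 0.5025 × 1.827 = 0.9183 d.
L(t_c) = L₀ e^(−k_d t_c) = 12.3 × 0.8399 = 10.33 mg/L, and at the critical point k_a D_c = k_d L, so D_c = (0.190/2.18) × 10.33 = 0.9004 mg/L.

t_c ≈ 0.918 d; D_c ≈ 0.900 mg/L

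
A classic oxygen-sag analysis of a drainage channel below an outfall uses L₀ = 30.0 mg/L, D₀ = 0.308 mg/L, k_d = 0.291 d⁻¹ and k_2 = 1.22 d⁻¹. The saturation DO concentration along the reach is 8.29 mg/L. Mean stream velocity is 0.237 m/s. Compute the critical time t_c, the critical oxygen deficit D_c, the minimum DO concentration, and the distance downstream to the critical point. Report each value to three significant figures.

t_c = [1/(k_2−k_d)] ln[(k_2/k_d)(1 − D₀(k_2−k_d)/(k_d L₀))]
= [1/(1.22−0.291)] ln[(1.22/0.291)(1 − 0.308×0.9290/(0.291×30.0))]
= (1/0.9290) ln[4.192 × 0.9672] = 1.076 × ln(4.055) = 1.076 × 1.400 = 1.507 d.
D_c = (k_d/k_2) L₀ e^(−k_d t_c) = (0.291/1.22) × 30.0 × e^(−0.291×1.507) = 0.2385 × 30.0 × 0.6450 = 4.615 mg/L.
Minimum DO = C_s − D_c = 8.29 − 4.615 = 3.675 mg/L.
x_c = v t_c = 0.237 m/s × 1.507 d × 86400 s/d = 30860 m ≈ 30.9 km.

t_c ≈ 1.51 d; D_c ≈ 4.62 mg/L; min DO ≈ 3.67 mg/L; x_c ≈ 30.9 km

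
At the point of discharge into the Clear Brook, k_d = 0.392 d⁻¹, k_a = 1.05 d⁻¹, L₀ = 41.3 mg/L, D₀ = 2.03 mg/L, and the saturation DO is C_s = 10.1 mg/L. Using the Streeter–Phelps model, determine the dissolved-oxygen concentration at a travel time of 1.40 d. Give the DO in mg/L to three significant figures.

k_d L₀/(k_a−k_d) = 0.392×41.3/(1.05−0.392) = 16.19/0.6580 = 24.60 mg/L.
e^(−k_d t) = e^(−0.392×1.400) = 0.5776; e^(−k_a t) = e^(−1.05×1.400) = 0.2299.
D = 24.60 × (0.5776 − 0.2299) + 2.03 × 0.2299 = 8.555 + 0.4667 = 9.022 mg/L.
DO = C_s − D = 10.1 − 9.022 = 1.078 mg/L.

DO ≈ 1.08 mg/L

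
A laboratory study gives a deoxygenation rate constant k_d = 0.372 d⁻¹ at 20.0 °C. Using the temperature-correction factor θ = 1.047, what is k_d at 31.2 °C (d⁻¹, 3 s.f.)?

k_d(T₂) = k_d(T₁) · θ^(T₂−T₁) = 0.372 × 1.047^(31.2−20.0)
= 0.372 × 1.047^11.2 = 0.372 × 1.673 = 0.6222 d⁻¹.

k_d ≈ 0.622 d⁻¹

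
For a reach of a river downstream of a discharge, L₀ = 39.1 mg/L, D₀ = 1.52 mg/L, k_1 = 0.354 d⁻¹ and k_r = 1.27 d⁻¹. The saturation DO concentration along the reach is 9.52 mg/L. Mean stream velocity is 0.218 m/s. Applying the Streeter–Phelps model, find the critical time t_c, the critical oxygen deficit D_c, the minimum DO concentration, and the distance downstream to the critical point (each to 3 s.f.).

t_c ≈ 1.28 d; D_c ≈ 6.93 mg/L; min DO ≈ 2.59 mg/L; x_c ≈ 24.1 km

t_c = [1/(k_r−k_1)] ln[(k_r/k_1)(1 − D₀(k_r−k_1)/(k_1 L₀))]
= [1/(1.27−0.354)] ln[(1.27/0.354)(1 − 1.52×0.9160/(0.354×39.1))]
= (1/0.9160) ln[3.588 × 0.8994] = 1.092 × ln(3.227) = 1.092 × 1.171 = 1.279 d.
D_c = (k_1/k_r) L₀ e^(−k_1 t_c) = (0.354/1.27) × 39.1 × e^(−0.354×1.279) = 0.2787 × 39.1 × 0.6359 = 6.930 mg/L.
Minimum DO = C_s − D_c = 9.52 − 6.930 = 2.590 mg/L.
x_c = v t_c = 0.218 m/s × 1.279 d × 86400 s/d = 24090 m ≈ 24.1 km.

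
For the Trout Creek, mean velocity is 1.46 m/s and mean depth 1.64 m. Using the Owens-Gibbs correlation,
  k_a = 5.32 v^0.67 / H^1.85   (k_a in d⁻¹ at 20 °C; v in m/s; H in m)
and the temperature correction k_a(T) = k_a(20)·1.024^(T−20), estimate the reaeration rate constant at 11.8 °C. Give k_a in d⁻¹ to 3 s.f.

k_a(20) = 5.32 × 1.46^0.67 / 1.64^1.85 = 5.32 × 1.289 / 2.497 = 2.745 d⁻¹.
k_a(11.8) = 2.745 × 1.024^(11.8−20) = 2.745 × 0.8233 = 2.260 d⁻¹.

k_a ≈ 2.26 d⁻¹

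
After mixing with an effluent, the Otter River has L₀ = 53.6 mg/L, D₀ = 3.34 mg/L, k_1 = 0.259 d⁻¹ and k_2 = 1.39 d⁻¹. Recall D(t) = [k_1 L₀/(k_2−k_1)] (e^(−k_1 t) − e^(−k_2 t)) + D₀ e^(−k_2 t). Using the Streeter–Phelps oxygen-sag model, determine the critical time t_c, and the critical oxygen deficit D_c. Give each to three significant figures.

t_c ≈ 1.20 d; D_c ≈ 7.31 mg/L

At the critical point dD/dt = 0, so k_1 L₀ e^(−k_1 t) = k_2 D. Substituting D(t) from the Streeter–Phelps equation and solving for t gives
t_c = ln[(k_2/k_1)(1 − D₀(k_2−k_1)/(k_1 L₀))] / (k_2−k_1).
Here k_2−k_1 = 1.131 d⁻¹ and 1 − D₀(k_2−k_1)/(k_1 L₀) = 1 − 3.34×1.131/(0.259×53.6) = 0.7279, so
t_c = ln(5.367 × 0.7279) / 1.131 = 1.363 / 1.131 = 1.205 d.
L(t_c) = L₀ e^(−k_1 t_c) = 53.6 × 0.7320 = 39.23 mg/L, and at the critical point k_2 D_c = k_1 L, so D_c = (0.259/1.39) × 39.23 = 7.310 mg/L.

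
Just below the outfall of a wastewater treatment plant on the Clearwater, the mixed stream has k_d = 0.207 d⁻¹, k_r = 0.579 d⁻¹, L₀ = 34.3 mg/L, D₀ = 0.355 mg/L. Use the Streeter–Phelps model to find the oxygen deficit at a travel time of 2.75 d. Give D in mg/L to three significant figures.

k_d L₀/(k_r−k_d) = 0.207×34.3/(0.579−0.207) = 7.100/0.3720 = 19.09 mg/L.
e^(−k_d t) = e^(−0.207×2.750) = 0.5659; e^(−k_r t) = e^(−0.579×2.750) = 0.2035.
D = 19.09 × (0.5659 − 0.2035) + 0.355 × 0.2035 = 6.918 + 0.07223 = 6.991 mg/L.

D ≈ 6.99 mg/L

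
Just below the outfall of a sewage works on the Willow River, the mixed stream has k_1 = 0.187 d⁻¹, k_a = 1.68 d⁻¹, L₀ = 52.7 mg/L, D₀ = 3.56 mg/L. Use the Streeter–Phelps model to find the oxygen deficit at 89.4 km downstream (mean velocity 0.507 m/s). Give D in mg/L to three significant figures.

Travel time t = x/v = 89.4 km / (0.507 m/s) = 89400 m / 0.507 m/s = 176300 s = 2.041 d.
k_1 L₀/(k_a−k_1) = 0.187×52.7/(1.68−0.187) = 9.855/1.493 = 6.601 mg/L.
e^(−k_1 t) = e^(−0.187×2.041) = 0.6827; e^(−k_a t) = e^(−1.68×2.041) = 0.03243.
D = 6.601 × (0.6827 − 0.03243) + 3.56 × 0.03243 = 4.293 + 0.1155 = 4.408 mg/L.

D ≈ 4.41 mg/L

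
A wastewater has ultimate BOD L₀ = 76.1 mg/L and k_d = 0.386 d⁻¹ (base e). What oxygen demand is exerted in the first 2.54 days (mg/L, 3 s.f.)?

y_t = L₀(1 − e^(−k_d t)) = 76.1 × (1 − e^(−0.386×2.54))
= 76.1 × (1 − 0.3751) = 76.1 × 0.6249 = 47.55 mg/L.

y ≈ 47.6 mg/L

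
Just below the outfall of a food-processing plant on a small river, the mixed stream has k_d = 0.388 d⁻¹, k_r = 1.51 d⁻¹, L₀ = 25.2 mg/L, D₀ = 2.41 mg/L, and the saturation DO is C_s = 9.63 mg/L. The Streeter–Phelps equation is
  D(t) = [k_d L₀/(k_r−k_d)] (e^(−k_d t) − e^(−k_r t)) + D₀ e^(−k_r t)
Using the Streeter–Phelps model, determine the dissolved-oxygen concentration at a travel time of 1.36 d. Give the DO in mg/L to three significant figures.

k_d L₀/(k_r−k_d) = 0.388×25.2/(1.51−0.388) = 9.778/1.122 = 8.714 mg/L.
e^(−k_d t) = e^(−0.388×1.360) = 0.5900; e^(−k_r t) = e^(−1.51×1.360) = 0.1283.
D = 8.714 × (0.5900 − 0.1283) + 2.41 × 0.1283 = 4.023 + 0.3091 = 4.333 mg/L.
DO = C_s − D = 9.63 − 4.333 = 5.297 mg/L.

DO ≈ 5.30 mg/L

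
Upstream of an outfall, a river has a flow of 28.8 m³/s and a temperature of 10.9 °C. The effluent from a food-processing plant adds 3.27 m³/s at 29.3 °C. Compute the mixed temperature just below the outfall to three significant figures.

12.8 °C

Flow-weighted mixing: C = (Q_r C_r + Q_w C_w)/(Q_r + Q_w)
= (28.8×10.9 + 3.27×29.3)/(28.8 + 3.27) = 409.7/32.07 = 12.78 °C.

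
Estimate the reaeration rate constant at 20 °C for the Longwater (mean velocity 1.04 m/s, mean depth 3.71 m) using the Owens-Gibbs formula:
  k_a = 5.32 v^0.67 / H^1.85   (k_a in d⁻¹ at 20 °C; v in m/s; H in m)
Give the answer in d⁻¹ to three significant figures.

k_a ≈ 0.483 d⁻¹

k_a = 5.32 × 1.04^0.67 / 3.71^1.85 = 5.32 × 1.027 / 11.31 = 0.4830 d⁻¹.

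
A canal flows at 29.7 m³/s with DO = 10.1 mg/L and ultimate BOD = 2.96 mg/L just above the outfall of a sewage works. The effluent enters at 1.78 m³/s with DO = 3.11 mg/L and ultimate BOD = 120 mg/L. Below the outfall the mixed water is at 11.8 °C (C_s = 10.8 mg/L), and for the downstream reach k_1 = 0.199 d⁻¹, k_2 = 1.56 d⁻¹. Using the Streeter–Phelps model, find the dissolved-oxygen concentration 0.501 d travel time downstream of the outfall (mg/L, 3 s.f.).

DO ≈ 9.67 mg/L

Mixed DO = (29.7×10.1 + 1.78×3.11)/(29.7+1.78) = 305.5/31.48 = 9.705 mg/L.
Mixed L₀ = (29.7×2.96 + 1.78×120)/(31.48) = 301.5/31.48 = 9.578 mg/L.
Initial deficit D₀ = C_s − DO₀ = 10.8 − 9.705 = 1.095 mg/L.
D(0.501) = [0.199×9.578/(1.56−0.199)](e^(−0.199×0.501) − e^(−1.56×0.501)) + 1.095 e^(−1.56×0.501)
= 1.400 × (0.9051 − 0.4577) + 1.095 × 0.4577 = 1.128 mg/L.
DO = 10.8 − 1.128 = 9.672 mg/L.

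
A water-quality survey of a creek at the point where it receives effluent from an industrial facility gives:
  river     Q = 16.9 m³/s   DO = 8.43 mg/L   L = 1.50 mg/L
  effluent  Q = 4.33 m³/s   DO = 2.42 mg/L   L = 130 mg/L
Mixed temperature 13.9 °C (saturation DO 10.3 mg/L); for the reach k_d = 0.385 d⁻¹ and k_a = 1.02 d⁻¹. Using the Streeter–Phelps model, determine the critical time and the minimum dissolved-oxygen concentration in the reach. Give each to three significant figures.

Mixed DO = (16.9×8.43 + 4.33×2.42)/(16.9+4.33) = 152.9/21.23 = 7.204 mg/L.
Mixed L₀ = (16.9×1.50 + 4.33×130)/(21.23) = 588.2/21.23 = 27.71 mg/L.
Initial deficit D₀ = C_s − DO₀ = 10.3 − 7.204 = 3.096 mg/L.
t_c = (1/0.6350) ln[(1.02/0.385)(1 − 3.096×0.6350/(0.385×27.71))] = 1.575 × ln(2.161) = 1.214 d.
D_c = (0.385/1.02) × 27.71 × e^(−0.385×1.214) = 0.3775 × 27.71 × 0.6267 = 6.555 mg/L.
Minimum DO = 10.3 − 6.555 = 3.745 mg/L.

t_c ≈ 1.21 d; minimum DO ≈ 3.75 mg/L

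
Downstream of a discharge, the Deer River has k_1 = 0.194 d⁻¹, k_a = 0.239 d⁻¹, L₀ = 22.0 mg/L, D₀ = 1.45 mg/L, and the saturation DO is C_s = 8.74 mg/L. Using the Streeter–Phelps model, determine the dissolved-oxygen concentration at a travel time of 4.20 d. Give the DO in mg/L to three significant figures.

DO ≈ 0.977 mg/L

k_1 L₀/(k_a−k_1) = 0.194×22.0/(0.239−0.194) = 4.268/0.04500 = 94.84 mg/L.
e^(−k_1 t) = e^(−0.194×4.200) = 0.4427; e^(−k_a t) = e^(−0.239×4.200) = 0.3665.
D = 94.84 × (0.4427 − 0.3665) + 1.45 × 0.3665 = 7.231 + 0.5314 = 7.763 mg/L.
DO = C_s − D = 8.74 − 7.763 = 0.9773 mg/L.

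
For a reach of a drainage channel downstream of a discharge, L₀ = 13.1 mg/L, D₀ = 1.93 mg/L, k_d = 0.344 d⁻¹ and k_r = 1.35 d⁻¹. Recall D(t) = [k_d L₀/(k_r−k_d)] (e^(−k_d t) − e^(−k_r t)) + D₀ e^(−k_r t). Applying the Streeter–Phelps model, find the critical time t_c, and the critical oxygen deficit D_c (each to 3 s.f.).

t_c = [1/(k_r−k_d)] ln[(k_r/k_d)(1 − D₀(k_r−k_d)/(k_d L₀))]
= [1/(1.35−0.344)] ln[(1.35/0.344)(1 − 1.93×1.006/(0.344×13.1))]
= (1/1.006) ln[3.924 × 0.5692] = 0.9940 × ln(2.234) = 0.9940 × 0.8036 = 0.7988 d.
L(t_c) = L₀ e^(−k_d t_c) = 13.1 × 0.7597 = 9.952 mg/L, and at the critical point k_r D_c = k_d L, so D_c = (0.344/1.35) × 9.952 = 2.536 mg/L.

t_c ≈ 0.799 d; D_c ≈ 2.54 mg/L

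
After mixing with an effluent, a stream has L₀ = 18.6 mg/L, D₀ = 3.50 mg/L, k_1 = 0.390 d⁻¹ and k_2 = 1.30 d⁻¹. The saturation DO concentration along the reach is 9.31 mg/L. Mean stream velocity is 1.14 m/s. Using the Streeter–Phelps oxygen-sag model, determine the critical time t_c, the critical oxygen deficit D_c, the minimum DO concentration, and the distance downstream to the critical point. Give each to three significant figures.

With k_2/k_1 = 3.333 and 1 − D₀(k_2−k_1)/(k_1 L₀) = 0.5609,
t_c = ln(3.333 × 0.5609) / (1.30 − 0.390) = ln(1.870) / 0.9100 = 0.6258/0.9100 = 0.6877 d.
D_c = (k_1/k_2) L₀ e^(−k_1 t_c) = (0.390/1.30) × 18.6 × e^(−0.390×0.6877) = 0.3000 × 18.6 × 0.7647 = 4.267 mg/L.
Minimum DO = C_s − D_c = 9.31 − 4.267 = 5.043 mg/L.
x_c = v t_c = 1.14 m/s × 0.6877 d × 86400 s/d = 67740 m ≈ 67.7 km.

t_c ≈ 0.688 d; D_c ≈ 4.27 mg/L; min DO ≈ 5.04 mg/L; x_c ≈ 67.7 km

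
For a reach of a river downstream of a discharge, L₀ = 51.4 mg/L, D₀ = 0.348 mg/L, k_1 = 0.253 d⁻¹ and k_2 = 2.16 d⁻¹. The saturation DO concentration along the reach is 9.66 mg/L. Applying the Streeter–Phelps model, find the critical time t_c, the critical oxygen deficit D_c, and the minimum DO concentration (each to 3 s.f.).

With k_2/k_1 = 8.538 and 1 − D₀(k_2−k_1)/(k_1 L₀) = 0.9490,
t_c = ln(8.538 × 0.9490) / (2.16 − 0.253) = ln(8.102) / 1.907 = 2.092/1.907 = 1.097 d.
D_c = (k_1/k_2) L₀ e^(−k_1 t_c) = (0.253/2.16) × 51.4 × e^(−0.253×1.097) = 0.1171 × 51.4 × 0.7576 = 4.561 mg/L.
Minimum DO = C_s − D_c = 9.66 − 4.561 = 5.099 mg/L.

t_c ≈ 1.10 d; D_c ≈ 4.56 mg/L; min DO ≈ 5.10 mg/L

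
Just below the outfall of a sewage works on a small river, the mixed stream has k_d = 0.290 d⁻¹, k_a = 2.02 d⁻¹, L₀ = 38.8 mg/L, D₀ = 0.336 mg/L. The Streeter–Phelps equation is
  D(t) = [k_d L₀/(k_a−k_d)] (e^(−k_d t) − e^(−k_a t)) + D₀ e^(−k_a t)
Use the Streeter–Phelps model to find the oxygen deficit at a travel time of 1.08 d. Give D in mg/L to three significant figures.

k_d L₀/(k_a−k_d) = 0.290×38.8/(2.02−0.290) = 11.25/1.730 = 6.504 mg/L.
e^(−k_d t) = e^(−0.290×1.080) = 0.7311; e^(−k_a t) = e^(−2.02×1.080) = 0.1129.
D = 6.504 × (0.7311 − 0.1129) + 0.336 × 0.1129 = 4.021 + 0.03792 = 4.059 mg/L.

D ≈ 4.06 mg/L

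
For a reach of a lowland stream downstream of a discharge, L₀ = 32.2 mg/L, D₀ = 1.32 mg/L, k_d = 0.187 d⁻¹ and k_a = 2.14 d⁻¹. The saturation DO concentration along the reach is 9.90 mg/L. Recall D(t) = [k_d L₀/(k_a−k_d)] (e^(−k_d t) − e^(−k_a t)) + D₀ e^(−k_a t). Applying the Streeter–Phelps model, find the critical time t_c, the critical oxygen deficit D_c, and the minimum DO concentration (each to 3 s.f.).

With k_a/k_d = 11.44 and 1 − D₀(k_a−k_d)/(k_d L₀) = 0.5719,
t_c = ln(11.44 × 0.5719) / (2.14 − 0.187) = ln(6.544) / 1.953 = 1.879/1.953 = 0.9619 d.
D_c = (k_d/k_a) L₀ e^(−k_d t_c) = (0.187/2.14) × 32.2 × e^(−0.187×0.9619) = 0.08738 × 32.2 × 0.8354 = 2.351 mg/L.
Minimum DO = C_s − D_c = 9.90 − 2.351 = 7.549 mg/L.

t_c ≈ 0.962 d; D_c ≈ 2.35 mg/L; min DO ≈ 7.55 mg/L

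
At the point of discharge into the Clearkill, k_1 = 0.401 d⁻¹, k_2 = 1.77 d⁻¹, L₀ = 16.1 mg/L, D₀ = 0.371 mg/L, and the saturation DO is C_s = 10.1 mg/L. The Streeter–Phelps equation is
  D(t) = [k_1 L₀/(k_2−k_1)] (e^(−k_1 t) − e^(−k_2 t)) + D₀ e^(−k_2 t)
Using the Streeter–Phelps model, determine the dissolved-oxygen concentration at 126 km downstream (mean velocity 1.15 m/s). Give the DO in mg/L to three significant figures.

DO ≈ 7.72 mg/L

Travel time t = x/v = 126 km / (1.15 m/s) = 126000 m / 1.15 m/s = 109600 s = 1.268 d.
k_1 L₀/(k_2−k_1) = 0.401×16.1/(1.77−0.401) = 6.456/1.369 = 4.716 mg/L.
e^(−k_1 t) = e^(−0.401×1.268) = 0.6014; e^(−k_2 t) = e^(−1.77×1.268) = 0.1060.
D = 4.716 × (0.6014 − 0.1060) + 0.371 × 0.1060 = 2.336 + 0.03932 = 2.376 mg/L.
DO = C_s − D = 10.1 − 2.376 = 7.724 mg/L.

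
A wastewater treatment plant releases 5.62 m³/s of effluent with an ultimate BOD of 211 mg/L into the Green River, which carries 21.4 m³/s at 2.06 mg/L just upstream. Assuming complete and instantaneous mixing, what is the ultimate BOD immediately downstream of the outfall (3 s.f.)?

Flow-weighted mixing: C = (Q_r C_r + Q_w C_w)/(Q_r + Q_w)
= (21.4×2.06 + 5.62×211)/(21.4 + 5.62) = 1230/27.02 = 45.52 mg/L.

45.5 mg/L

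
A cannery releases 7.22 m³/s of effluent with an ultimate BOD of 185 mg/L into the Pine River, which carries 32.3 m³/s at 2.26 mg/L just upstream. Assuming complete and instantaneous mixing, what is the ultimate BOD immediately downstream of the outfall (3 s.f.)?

Flow-weighted mixing: C = (Q_r C_r + Q_w C_w)/(Q_r + Q_w)
= (32.3×2.26 + 7.22×185)/(32.3 + 7.22) = 1409/39.52 = 35.65 mg/L.

35.6 mg/L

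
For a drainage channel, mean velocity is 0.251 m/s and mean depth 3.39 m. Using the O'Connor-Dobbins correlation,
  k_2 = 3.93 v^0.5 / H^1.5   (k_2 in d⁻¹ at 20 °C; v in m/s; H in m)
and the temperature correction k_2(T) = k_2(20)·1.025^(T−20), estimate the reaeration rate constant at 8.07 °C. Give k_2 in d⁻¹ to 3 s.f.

k_2(20) = 3.93 × 0.251^0.5 / 3.39^1.5 = 3.93 × 0.5010 / 6.242 = 0.3154 d⁻¹.
k_2(8.07) = 0.3154 × 1.025^(8.07−20) = 0.3154 × 0.7448 = 0.2350 d⁻¹.

k_2 ≈ 0.235 d⁻¹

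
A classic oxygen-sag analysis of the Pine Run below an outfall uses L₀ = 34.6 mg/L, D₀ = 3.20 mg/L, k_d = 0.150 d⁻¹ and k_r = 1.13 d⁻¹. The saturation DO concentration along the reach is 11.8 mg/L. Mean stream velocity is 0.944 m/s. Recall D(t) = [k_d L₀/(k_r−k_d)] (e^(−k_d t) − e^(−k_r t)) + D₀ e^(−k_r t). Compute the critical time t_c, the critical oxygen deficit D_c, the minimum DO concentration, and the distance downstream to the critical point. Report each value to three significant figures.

At the critical point dD/dt = 0, so k_d L₀ e^(−k_d t) = k_r D. Substituting D(t) from the Streeter–Phelps equation and solving for t gives
t_c = ln[(k_r/k_d)(1 − D₀(k_r−k_d)/(k_d L₀))] / (k_r−k_d).
Here k_r−k_d = 0.9800 d⁻¹ and 1 − D₀(k_r−k_d)/(k_d L₀) = 1 − 3.20×0.9800/(0.150×34.6) = 0.3958, so
t_c = ln(7.533 × 0.3958) / 0.9800 = 1.092 / 0.9800 = 1.115 d.
D_c = (k_d/k_r) L₀ e^(−k_d t_c) = (0.150/1.13) × 34.6 × e^(−0.150×1.115) = 0.1327 × 34.6 × 0.8460 = 3.886 mg/L.
Minimum DO = C_s − D_c = 11.8 − 3.886 = 7.914 mg/L.
x_c = v t_c = 0.944 m/s × 1.115 d × 86400 s/d = 90920 m ≈ 90.9 km.

t_c ≈ 1.11 d; D_c ≈ 3.89 mg/L; min DO ≈ 7.91 mg/L; x_c ≈ 90.9 km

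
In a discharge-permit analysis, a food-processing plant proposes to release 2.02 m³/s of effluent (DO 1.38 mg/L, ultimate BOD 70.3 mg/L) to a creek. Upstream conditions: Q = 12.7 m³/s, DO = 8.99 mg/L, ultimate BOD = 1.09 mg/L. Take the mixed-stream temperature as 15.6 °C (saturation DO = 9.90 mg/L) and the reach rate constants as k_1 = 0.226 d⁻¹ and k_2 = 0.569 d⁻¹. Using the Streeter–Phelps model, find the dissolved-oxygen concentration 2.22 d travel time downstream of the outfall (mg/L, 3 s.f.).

DO ≈ 7.10 mg/L

Mixed DO = (12.7×8.99 + 2.02×1.38)/(12.7+2.02) = 117.0/14.72 = 7.946 mg/L.
Mixed L₀ = (12.7×1.09 + 2.02×70.3)/(14.72) = 155.8/14.72 = 10.59 mg/L.
Initial deficit D₀ = C_s − DO₀ = 9.90 − 7.946 = 1.954 mg/L.
D(2.22) = [0.226×10.59/(0.569−0.226)](e^(−0.226×2.22) − e^(−0.569×2.22)) + 1.954 e^(−0.569×2.22)
= 6.976 × (0.6055 − 0.2828) + 1.954 × 0.2828 = 2.804 mg/L.
DO = 9.90 − 2.804 = 7.096 mg/L.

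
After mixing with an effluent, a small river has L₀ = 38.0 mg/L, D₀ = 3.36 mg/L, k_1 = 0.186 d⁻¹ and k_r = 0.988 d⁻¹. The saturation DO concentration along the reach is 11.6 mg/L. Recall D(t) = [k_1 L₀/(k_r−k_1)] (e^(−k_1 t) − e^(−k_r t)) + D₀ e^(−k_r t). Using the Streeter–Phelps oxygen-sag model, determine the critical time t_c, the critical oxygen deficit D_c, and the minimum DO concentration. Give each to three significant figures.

t_c = [1/(k_r−k_1)] ln[(k_r/k_1)(1 − D₀(k_r−k_1)/(k_1 L₀))]
= [1/(0.988−0.186)] ln[(0.988/0.186)(1 − 3.36×0.8020/(0.186×38.0))]
= (1/0.8020) ln[5.312 × 0.6187] = 1.247 × ln(3.287) = 1.247 × 1.190 = 1.484 d.
L(t_c) = L₀ e^(−k_1 t_c) = 38.0 × 0.7588 = 28.84 mg/L, and at the critical point k_r D_c = k_1 L, so D_c = (0.186/0.988) × 28.84 = 5.429 mg/L.
Minimum DO = C_s − D_c = 11.6 − 5.429 = 6.171 mg/L.

t_c ≈ 1.48 d; D_c ≈ 5.43 mg/L; min DO ≈ 6.17 mg/L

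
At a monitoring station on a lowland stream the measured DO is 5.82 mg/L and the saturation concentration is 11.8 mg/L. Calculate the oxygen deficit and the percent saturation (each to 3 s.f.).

D = C_s − C = 11.8 − 5.82 = 5.98 mg/L.
% saturation = 5.82/11.8 × 100 = 49.3 %.

D ≈ 5.98 mg/L; 49.3 % saturation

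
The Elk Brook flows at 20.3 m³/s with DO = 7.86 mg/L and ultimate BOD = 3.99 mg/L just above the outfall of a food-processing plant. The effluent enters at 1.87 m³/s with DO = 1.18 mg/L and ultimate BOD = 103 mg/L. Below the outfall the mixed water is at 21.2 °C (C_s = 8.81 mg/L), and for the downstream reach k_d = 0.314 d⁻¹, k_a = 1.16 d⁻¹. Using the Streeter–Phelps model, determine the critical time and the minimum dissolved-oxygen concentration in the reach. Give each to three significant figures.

Mixed DO = (20.3×7.86 + 1.87×1.18)/(20.3+1.87) = 161.8/22.17 = 7.297 mg/L.
Mixed L₀ = (20.3×3.99 + 1.87×103)/(22.17) = 273.6/22.17 = 12.34 mg/L.
Initial deficit D₀ = C_s − DO₀ = 8.81 − 7.297 = 1.513 mg/L.
t_c = (1/0.8460) ln[(1.16/0.314)(1 − 1.513×0.8460/(0.314×12.34))] = 1.182 × ln(2.474) = 1.071 d.
D_c = (0.314/1.16) × 12.34 × e^(−0.314×1.071) = 0.2707 × 12.34 × 0.7145 = 2.387 mg/L.
Minimum DO = 8.81 − 2.387 = 6.423 mg/L.

t_c ≈ 1.07 d; minimum DO ≈ 6.42 mg/L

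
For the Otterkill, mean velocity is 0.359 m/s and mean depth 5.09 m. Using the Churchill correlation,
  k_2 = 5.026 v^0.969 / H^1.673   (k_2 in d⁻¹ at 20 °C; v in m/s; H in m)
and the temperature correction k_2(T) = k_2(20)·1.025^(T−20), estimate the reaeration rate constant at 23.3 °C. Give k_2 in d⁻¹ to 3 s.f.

k_2 ≈ 0.133 d⁻¹

k_2(20) = 5.026 × 0.359^0.969 / 5.09^1.673 = 5.026 × 0.3706 / 15.22 = 0.1224 d⁻¹.
k_2(23.3) = 0.1224 × 1.025^(23.3−20) = 0.1224 × 1.085 = 0.1328 d⁻¹.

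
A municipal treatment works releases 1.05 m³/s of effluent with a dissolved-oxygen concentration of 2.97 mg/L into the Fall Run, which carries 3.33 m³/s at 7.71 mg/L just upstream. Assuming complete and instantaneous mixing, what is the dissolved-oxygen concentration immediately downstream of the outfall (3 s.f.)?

6.57 mg/L

Flow-weighted mixing: C = (Q_r C_r + Q_w C_w)/(Q_r + Q_w)
= (3.33×7.71 + 1.05×2.97)/(3.33 + 1.05) = 28.79/4.380 = 6.574 mg/L.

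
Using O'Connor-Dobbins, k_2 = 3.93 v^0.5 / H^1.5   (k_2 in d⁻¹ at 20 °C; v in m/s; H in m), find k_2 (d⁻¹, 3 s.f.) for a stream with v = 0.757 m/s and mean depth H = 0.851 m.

k_2 ≈ 4.36 d⁻¹

k_2 = 3.93 × 0.757^0.5 / 0.851^1.5 = 3.93 × 0.8701 / 0.7850 = 4.356 d⁻¹.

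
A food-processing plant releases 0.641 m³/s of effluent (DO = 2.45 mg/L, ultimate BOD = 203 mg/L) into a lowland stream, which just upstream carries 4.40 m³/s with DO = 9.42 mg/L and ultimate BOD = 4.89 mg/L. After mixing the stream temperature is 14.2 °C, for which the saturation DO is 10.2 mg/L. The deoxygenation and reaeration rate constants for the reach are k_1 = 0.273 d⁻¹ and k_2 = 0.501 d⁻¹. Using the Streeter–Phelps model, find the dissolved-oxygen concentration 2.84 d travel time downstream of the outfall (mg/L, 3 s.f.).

DO ≈ 1.89 mg/L

Mixed DO = (4.40×9.42 + 0.641×2.45)/(4.40+0.641) = 43.02/5.041 = 8.534 mg/L.
Mixed L₀ = (4.40×4.89 + 0.641×203)/(5.041) = 151.6/5.041 = 30.08 mg/L.
Initial deficit D₀ = C_s − DO₀ = 10.2 − 8.534 = 1.666 mg/L.
D(2.84) = [0.273×30.08/(0.501−0.273)](e^(−0.273×2.84) − e^(−0.501×2.84)) + 1.666 e^(−0.501×2.84)
= 36.02 × (0.4606 − 0.2410) + 1.666 × 0.2410 = 8.309 mg/L.
DO = 10.2 − 8.309 = 1.891 mg/L.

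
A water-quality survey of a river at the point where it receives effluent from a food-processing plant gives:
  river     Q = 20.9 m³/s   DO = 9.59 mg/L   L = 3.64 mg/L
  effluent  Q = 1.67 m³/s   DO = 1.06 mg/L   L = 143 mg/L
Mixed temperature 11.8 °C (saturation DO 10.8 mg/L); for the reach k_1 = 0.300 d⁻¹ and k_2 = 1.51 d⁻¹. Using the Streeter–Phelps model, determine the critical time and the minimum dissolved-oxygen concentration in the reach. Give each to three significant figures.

Mixed DO = (20.9×9.59 + 1.67×1.06)/(20.9+1.67) = 202.2/22.57 = 8.959 mg/L.
Mixed L₀ = (20.9×3.64 + 1.67×143)/(22.57) = 314.9/22.57 = 13.95 mg/L.
Initial deficit D₀ = C_s − DO₀ = 10.8 − 8.959 = 1.841 mg/L.
t_c = (1/1.210) ln[(1.51/0.300)(1 − 1.841×1.210/(0.300×13.95))] = 0.8264 × ln(2.354) = 0.7076 d.
D_c = (0.300/1.51) × 13.95 × e^(−0.300×0.7076) = 0.1987 × 13.95 × 0.8087 = 2.242 mg/L.
Minimum DO = 10.8 − 2.242 = 8.558 mg/L.

t_c ≈ 0.708 d; minimum DO ≈ 8.56 mg/L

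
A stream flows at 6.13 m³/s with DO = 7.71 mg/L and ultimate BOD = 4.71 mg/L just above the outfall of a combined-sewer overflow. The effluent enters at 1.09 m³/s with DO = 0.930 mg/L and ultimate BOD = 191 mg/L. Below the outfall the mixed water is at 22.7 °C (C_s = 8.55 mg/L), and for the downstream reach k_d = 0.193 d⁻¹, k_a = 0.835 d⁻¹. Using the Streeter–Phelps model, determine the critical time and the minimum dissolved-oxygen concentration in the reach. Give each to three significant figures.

Mixed DO = (6.13×7.71 + 1.09×0.930)/(6.13+1.09) = 48.28/7.220 = 6.686 mg/L.
Mixed L₀ = (6.13×4.71 + 1.09×191)/(7.220) = 237.1/7.220 = 32.83 mg/L.
Initial deficit D₀ = C_s − DO₀ = 8.55 − 6.686 = 1.864 mg/L.
t_c = (1/0.6420) ln[(0.835/0.193)(1 − 1.864×0.6420/(0.193×32.83))] = 1.558 × ln(3.510) = 1.956 d.
D_c = (0.193/0.835) × 32.83 × e^(−0.193×1.956) = 0.2311 × 32.83 × 0.6856 = 5.203 mg/L.
Minimum DO = 8.55 − 5.203 = 3.347 mg/L.

t_c ≈ 1.96 d; minimum DO ≈ 3.35 mg/L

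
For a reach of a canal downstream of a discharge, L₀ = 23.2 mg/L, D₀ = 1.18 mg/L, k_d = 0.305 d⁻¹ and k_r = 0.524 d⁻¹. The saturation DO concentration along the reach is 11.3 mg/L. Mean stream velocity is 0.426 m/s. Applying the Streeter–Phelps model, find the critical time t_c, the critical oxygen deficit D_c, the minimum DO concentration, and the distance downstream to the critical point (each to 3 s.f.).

t_c = [1/(k_r−k_d)] ln[(k_r/k_d)(1 − D₀(k_r−k_d)/(k_d L₀))]
= [1/(0.524−0.305)] ln[(0.524/0.305)(1 − 1.18×0.2190/(0.305×23.2))]
= (1/0.2190) ln[1.718 × 0.9635] = 4.566 × ln(1.655) = 4.566 × 0.5040 = 2.301 d.
L(t_c) = L₀ e^(−k_d t_c) = 23.2 × 0.4957 = 11.50 mg/L, and at the critical point k_r D_c = k_d L, so D_c = (0.305/0.524) × 11.50 = 6.693 mg/L.
Minimum DO = C_s − D_c = 11.3 − 6.693 = 4.607 mg/L.
x_c = v t_c = 0.426 m/s × 2.301 d × 86400 s/d = 84700 m ≈ 84.7 km.

t_c ≈ 2.30 d; D_c ≈ 6.69 mg/L; min DO ≈ 4.61 mg/L; x_c ≈ 84.7 km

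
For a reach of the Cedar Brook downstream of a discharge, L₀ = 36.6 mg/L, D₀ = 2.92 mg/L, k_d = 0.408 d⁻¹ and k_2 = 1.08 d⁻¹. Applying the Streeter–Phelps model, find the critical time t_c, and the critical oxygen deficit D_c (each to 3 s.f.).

t_c ≈ 1.24 d; D_c ≈ 8.34 mg/L

With k_2/k_d = 2.647 and 1 − D₀(k_2−k_d)/(k_d L₀) = 0.8686,
t_c = ln(2.647 × 0.8686) / (1.08 − 0.408) = ln(2.299) / 0.6720 = 0.8326/0.6720 = 1.239 d.
D_c = (k_d/k_2) L₀ e^(−k_d t_c) = (0.408/1.08) × 36.6 × e^(−0.408×1.239) = 0.3778 × 36.6 × 0.6032 = 8.340 mg/L.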